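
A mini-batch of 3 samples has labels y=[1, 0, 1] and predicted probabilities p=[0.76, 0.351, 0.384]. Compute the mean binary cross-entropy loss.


L[0] = -ln(0.76) = 0.2744
L[1] = -ln(1-0.351) = -ln(0.649) = 0.4323
L[2] = -ln(0.384) = 0.9571
mean = (0.2744 + 0.4323 + 0.9571)/3 = 0.5546

0.5546


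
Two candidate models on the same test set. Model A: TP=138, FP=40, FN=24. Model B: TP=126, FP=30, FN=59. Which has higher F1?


Model A: P=138/178=0.7753, R=138/162=0.8519, F1=2PR/(P+R)=2TP/(2TP+FP+FN)=276/340=0.8118
Model B: P=126/156=0.8077, R=126/185=0.6811, F1=2PR/(P+R)=2TP/(2TP+FP+FN)=252/341=0.739
0.8118 > 0.739 → Model A

Model A


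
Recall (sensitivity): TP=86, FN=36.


Recall = TP/(TP+FN)
= 86/(86+36)
= 86/122 = 70.49%

70.49%


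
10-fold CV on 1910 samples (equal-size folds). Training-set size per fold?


Fold size = 1910/10 = 191
Training per fold = 1910 - 191 = 1719

1719


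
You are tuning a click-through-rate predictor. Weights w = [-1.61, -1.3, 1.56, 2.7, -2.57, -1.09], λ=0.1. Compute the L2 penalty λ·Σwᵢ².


‖w‖₂² = (-1.61)² + (-1.3)² + (1.56)² + (2.7)² + (-2.57)² + (-1.09)²
     = 2.5921 + 1.69 + 2.4336 + 7.29 + 6.6049 + 1.1881
     = 21.7987
λ·‖w‖₂² = 0.1·21.7987 = 2.17987

2.17987


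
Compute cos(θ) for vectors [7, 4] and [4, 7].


A·B = 7·4 + 4·7 = 56
‖A‖ = √65 = 8.0623, ‖B‖ = √65 = 8.0623
cos = 56/(√65·√65) = 56/√4225 = 0.8615

0.8615


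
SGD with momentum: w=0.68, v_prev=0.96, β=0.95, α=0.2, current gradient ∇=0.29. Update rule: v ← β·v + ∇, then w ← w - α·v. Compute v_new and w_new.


v_new = 0.95·0.96 + 0.29 = 0.912 + 0.29 = 1.202
w_new = 0.68 - 0.2·1.202 = 0.68 - 0.2404 = 0.4396

v_new=1.202, w_new=0.4396


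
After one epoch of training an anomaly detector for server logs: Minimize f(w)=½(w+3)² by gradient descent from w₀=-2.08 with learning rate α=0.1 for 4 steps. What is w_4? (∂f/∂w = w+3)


step 1: grad = -2.08+3 = 0.92; w = -2.08 - 0.1·(0.92) = -2.172
step 2: grad = -2.172+3 = 0.828; w = -2.172 - 0.1·(0.828) = -2.2548
step 3: grad = -2.2548+3 = 0.7452; w = -2.2548 - 0.1·(0.7452) = -2.32932
step 4: grad = -2.32932+3 = 0.67068; w = -2.32932 - 0.1·(0.67068) = -2.396388

-2.396388


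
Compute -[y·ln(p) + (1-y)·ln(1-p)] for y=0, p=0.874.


BCE = -[y·ln(p) + (1-y)·ln(1-p)]
= -0 - 1·ln(1-0.874)
= -ln(0.126) = 2.0715

2.0715


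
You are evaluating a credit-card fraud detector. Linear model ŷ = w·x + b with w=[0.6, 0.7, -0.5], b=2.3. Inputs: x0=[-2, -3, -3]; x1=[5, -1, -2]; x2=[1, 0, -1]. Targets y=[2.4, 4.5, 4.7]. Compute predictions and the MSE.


ŷ0 = (0.6)·(-2) + (0.7)·(-3) + (-0.5)·(-3) + 2.3 = 0.5
ŷ1 = (0.6)·(5) + (0.7)·(-1) + (-0.5)·(-2) + 2.3 = 5.6
ŷ2 = (0.6)·(1) + (0.7)·(0) + (-0.5)·(-1) + 2.3 = 3.4
errors² = [3.61, 1.21, 1.69]
MSE = 6.5100/3 = 2.17

2.17


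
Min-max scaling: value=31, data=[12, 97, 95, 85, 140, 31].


min=12, max=140
(31-12)/(140-12) = 19/128 = 0.1484

0.1484


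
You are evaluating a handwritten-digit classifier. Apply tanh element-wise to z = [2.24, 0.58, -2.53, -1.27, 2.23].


tanh(2.24) = 0.9776
tanh(0.58) = 0.5227
tanh(-2.53) = -0.9874
tanh(-1.27) = -0.8538
tanh(2.23) = 0.9771
result = [0.9776, 0.5227, -0.9874, -0.8538, 0.9771]

[0.9776, 0.5227, -0.9874, -0.8538, 0.9771]


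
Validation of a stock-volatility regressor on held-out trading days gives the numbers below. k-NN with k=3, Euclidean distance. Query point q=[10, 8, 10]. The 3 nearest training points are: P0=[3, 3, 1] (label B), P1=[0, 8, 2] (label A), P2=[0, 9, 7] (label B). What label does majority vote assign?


d(q,P0) = 12.4499  (label B)
d(q,P1) = 12.8062  (label A)
d(q,P2) = 10.4881  (label B)
Votes: A=1, B=2
Majority → B

B


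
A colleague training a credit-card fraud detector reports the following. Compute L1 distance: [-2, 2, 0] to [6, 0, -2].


d = |-2-6| + |2-0| + |0+ 2|
  = 8 + 2 + 2
  = 12

12


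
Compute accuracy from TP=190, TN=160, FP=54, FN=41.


Accuracy = (TP+TN)/(TP+TN+FP+FN)
= (190+160)/(445)
= 350/445 = 78.65%

78.65%


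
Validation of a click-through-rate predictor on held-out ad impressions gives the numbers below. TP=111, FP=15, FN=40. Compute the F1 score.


Precision = 111/126 = 0.881
Recall = 111/151 = 0.7351
F1 = 2·P·R/(P+R) = 2·TP/(2·TP+FP+FN) = 222/(222+15+40) = 222/277 = 0.8014

0.8014


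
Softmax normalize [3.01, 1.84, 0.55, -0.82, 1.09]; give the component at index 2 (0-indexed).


Exponentials: e^3.01=20.2874, e^1.84=6.2965, e^0.55=1.7333, e^-0.82=0.4404, e^1.09=2.9743
Sum = 31.7319
Softmax = [0.6393, 0.1984, 0.0546, 0.0139, 0.0937]
p[2] = 1.7333/31.7319 = 0.0546

0.0546


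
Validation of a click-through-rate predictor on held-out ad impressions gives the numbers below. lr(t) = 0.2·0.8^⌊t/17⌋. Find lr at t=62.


n_drops = ⌊62/17⌋ = 3
lr = 0.2·0.8^3 = 0.2·0.512 = 0.1024

0.1024


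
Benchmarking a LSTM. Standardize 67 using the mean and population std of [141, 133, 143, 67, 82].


μ = 113.2, σ = 32.1272
z = (67 - 113.2)/32.1272 = -1.438

-1.438


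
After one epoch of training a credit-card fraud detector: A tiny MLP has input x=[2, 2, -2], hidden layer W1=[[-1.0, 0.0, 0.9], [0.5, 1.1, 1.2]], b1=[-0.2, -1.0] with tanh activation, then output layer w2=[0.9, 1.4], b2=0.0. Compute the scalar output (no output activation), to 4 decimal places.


z1[0] = (-1.0)·(2) + (0.0)·(2) + (0.9)·(-2) - 0.2 = -4.0
z1[1] = (0.5)·(2) + (1.1)·(2) + (1.2)·(-2) - 1.0 = -0.2
h = tanh(z1) = [-0.9993, -0.1974]
output = (0.9)·(-0.9993) + (1.4)·(-0.1974) + 0.0 = -1.1757

-1.1757


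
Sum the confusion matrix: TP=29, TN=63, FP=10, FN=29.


Total = TP + TN + FP + FN
= 29 + 63 + 10 + 29
= 131
(Predicted positive: 39, predicted negative: 92)

131


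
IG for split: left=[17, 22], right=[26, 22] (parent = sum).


Parent = [43, 44], H_parent = 0.9999
H_left = 0.9881 (n=39), H_right = 0.995 (n=48)
H_children = (39/87)·0.9881 + (48/87)·0.995 = 0.9919
IG = 0.9999 - 0.9919 = 0.008

0.008


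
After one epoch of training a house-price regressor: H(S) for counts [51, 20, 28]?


Probabilities: [51/99, 20/99, 28/99] ≈ [0.5152, 0.202, 0.2828]
H = -((51/99)·log₂(51/99) + (20/99)·log₂(20/99) + (28/99)·log₂(28/99))
  = 1.4744 bits

1.4744 bits


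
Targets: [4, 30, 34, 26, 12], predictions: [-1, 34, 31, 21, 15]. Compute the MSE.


Squared errors: (4+ 1)²=25, (30-34)²=16, (34-31)²=9, (26-21)²=25, (12-15)²=9
Sum = 84
MSE = 84/5 = 84/5

84/5


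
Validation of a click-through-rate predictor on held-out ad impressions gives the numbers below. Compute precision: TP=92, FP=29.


Precision = TP/(TP+FP)
= 92/(92+29)
= 92/121 = 76.03%

76.03%


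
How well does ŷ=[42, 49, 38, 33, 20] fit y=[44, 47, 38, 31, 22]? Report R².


ȳ = 36.4
SS_res = Σ(y-ŷ)² = 16
SS_tot = Σ(y-ȳ)² = 409.2
R² = 1 - SS_res/SS_tot = 1 - 0.0391 = 0.9609

0.9609


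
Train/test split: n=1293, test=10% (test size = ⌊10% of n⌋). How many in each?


Test = ⌊1293·10/100⌋ = 129
Train = 1293 - 129 = 1164

Train: 1164, Test: 129


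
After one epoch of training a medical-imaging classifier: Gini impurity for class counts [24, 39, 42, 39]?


Probabilities: [24/144, 39/144, 42/144, 39/144] ≈ [0.1667, 0.2708, 0.2917, 0.2708]
Σpᵢ² = (576 + 1521 + 1764 + 1521)/144² = 5382/20736
Gini = 1 - Σpᵢ² = 1 - 5382/20736 = 0.7405

0.7405


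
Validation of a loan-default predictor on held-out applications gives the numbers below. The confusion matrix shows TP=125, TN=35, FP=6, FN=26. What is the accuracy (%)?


Accuracy = (TP+TN)/(TP+TN+FP+FN)
= (125+35)/(192)
= 160/192 = 83.33%

83.33%


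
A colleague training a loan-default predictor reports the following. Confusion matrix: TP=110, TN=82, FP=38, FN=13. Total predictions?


Total = TP + TN + FP + FN
= 110 + 82 + 38 + 13
= 243
(Predicted positive: 148, predicted negative: 95)

243


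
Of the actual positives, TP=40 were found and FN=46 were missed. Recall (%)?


Recall = TP/(TP+FN)
= 40/(40+46)
= 40/86 = 46.51%

46.51%


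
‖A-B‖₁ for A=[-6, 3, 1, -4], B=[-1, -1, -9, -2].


d = |-6+ 1| + |3+ 1| + |1+ 9| + |-4+ 2|
  = 5 + 4 + 10 + 2
  = 21

21


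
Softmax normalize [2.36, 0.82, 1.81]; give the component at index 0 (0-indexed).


Exponentials: e^2.36=10.591, e^0.82=2.2705, e^1.81=6.1104
Sum = 18.9719
Softmax = [0.5582, 0.1197, 0.3221]
p[0] = 10.591/18.9719 = 0.5582

0.5582


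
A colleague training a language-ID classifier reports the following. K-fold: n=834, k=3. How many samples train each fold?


Fold size = 834/3 = 278
Training per fold = 834 - 278 = 556

556


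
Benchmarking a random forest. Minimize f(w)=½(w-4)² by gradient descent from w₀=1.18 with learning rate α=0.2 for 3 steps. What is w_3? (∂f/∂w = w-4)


step 1: grad = 1.18-4 = -2.82; w = 1.18 - 0.2·(-2.82) = 1.744
step 2: grad = 1.744-4 = -2.256; w = 1.744 - 0.2·(-2.256) = 2.1952
step 3: grad = 2.1952-4 = -1.8048; w = 2.1952 - 0.2·(-1.8048) = 2.55616

2.55616


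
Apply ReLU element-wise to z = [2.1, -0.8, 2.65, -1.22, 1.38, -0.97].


ReLU(2.1) = max(0, 2.1) = 2.1
ReLU(-0.8) = max(0, -0.8) = 0.0
ReLU(2.65) = max(0, 2.65) = 2.65
ReLU(-1.22) = max(0, -1.22) = 0.0
ReLU(1.38) = max(0, 1.38) = 1.38
ReLU(-0.97) = max(0, -0.97) = 0.0
result = [2.1, 0.0, 2.65, 0.0, 1.38, 0.0]

[2.1, 0.0, 2.65, 0.0, 1.38, 0.0]


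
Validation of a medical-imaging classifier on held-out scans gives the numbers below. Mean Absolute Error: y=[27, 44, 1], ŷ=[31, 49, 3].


Absolute errors: |27-31|=4, |44-49|=5, |1-3|=2
Sum = 11
MAE = 11/3 = 11/3

11/3


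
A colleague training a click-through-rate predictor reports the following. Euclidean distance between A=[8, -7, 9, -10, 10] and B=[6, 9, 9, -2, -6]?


d = √((8-6)² + (-7-9)² + (9-9)² + (-10+ 2)² + (10+ 6)²)
  = √(4 + 256 + 0 + 64 + 256)
  = √580 = 24.0832

24.0832


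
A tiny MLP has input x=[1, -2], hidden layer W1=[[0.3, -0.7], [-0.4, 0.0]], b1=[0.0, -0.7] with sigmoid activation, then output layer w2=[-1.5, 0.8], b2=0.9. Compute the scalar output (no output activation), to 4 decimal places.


z1[0] = (0.3)·(1) + (-0.7)·(-2) + 0.0 = 1.7
z1[1] = (-0.4)·(1) + (0.0)·(-2) - 0.7 = -1.1
h = sigmoid(z1) = [0.8455, 0.2497]
output = (-1.5)·(0.8455) + (0.8)·(0.2497) + 0.9 = -0.1685

-0.1685


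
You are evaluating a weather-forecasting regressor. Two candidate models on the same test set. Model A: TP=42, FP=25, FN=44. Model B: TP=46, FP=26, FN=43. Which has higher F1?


Model A: P=42/67=0.6269, R=42/86=0.4884, F1=2PR/(P+R)=2TP/(2TP+FP+FN)=84/153=0.549
Model B: P=46/72=0.6389, R=46/89=0.5169, F1=2PR/(P+R)=2TP/(2TP+FP+FN)=92/161=0.5714
0.549 < 0.5714 → Model B

Model B


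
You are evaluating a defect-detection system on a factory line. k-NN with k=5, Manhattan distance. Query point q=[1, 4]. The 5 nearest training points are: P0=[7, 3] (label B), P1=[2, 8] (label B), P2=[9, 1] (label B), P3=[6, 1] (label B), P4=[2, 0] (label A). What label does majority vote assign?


d(q,P0) = 7  (label B)
d(q,P1) = 5  (label B)
d(q,P2) = 11  (label B)
d(q,P3) = 8  (label B)
d(q,P4) = 5  (label A)
Votes: A=1, B=4
Majority → B

B


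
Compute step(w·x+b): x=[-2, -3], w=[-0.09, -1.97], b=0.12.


z = (-2)·(-0.09) + (-3)·(-1.97) + 0.12
  = 6.21
step(z) = 1 (z≥0)

1


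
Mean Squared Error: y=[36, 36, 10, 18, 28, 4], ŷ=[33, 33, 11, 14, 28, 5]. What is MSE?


Squared errors: (36-33)²=9, (36-33)²=9, (10-11)²=1, (18-14)²=16, (28-28)²=0, (4-5)²=1
Sum = 36
MSE = 36/6 = 6

6


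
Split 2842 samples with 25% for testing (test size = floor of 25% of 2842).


Test = ⌊2842·25/100⌋ = 710
Train = 2842 - 710 = 2132

Train: 2132, Test: 710


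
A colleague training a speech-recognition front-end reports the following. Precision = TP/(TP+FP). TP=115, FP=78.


Precision = TP/(TP+FP)
= 115/(115+78)
= 115/193 = 59.59%

59.59%


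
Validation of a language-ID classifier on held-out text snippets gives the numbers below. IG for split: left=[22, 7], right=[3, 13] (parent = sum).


Parent = [25, 20], H_parent = 0.9911
H_left = 0.7973 (n=29), H_right = 0.6962 (n=16)
H_children = (29/45)·0.7973 + (16/45)·0.6962 = 0.7614
IG = 0.9911 - 0.7614 = 0.2297

0.2297


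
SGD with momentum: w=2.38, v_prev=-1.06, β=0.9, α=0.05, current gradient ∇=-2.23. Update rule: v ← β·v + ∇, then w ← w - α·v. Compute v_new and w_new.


v_new = 0.9·-1.06 - 2.23 = -0.954 - 2.23 = -3.184
w_new = 2.38 - 0.05·-3.184 = 2.38 + 0.1592 = 2.5392

v_new=-3.184, w_new=2.5392


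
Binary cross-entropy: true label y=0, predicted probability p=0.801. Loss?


BCE = -[y·ln(p) + (1-y)·ln(1-p)]
= -0 - 1·ln(1-0.801)
= -ln(0.199) = 1.6145

1.6145


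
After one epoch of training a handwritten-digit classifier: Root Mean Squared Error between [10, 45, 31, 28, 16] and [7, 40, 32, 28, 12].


MSE = 51/5 = 10.2
RMSE = √(51/5) = 3.1937

3.1937


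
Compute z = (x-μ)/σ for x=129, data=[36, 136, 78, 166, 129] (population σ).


μ = 109, σ = 46.1909
z = (129 - 109)/46.1909 = 0.433

0.433


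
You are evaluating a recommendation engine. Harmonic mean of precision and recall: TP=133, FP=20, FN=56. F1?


Precision = 133/153 = 0.8693
Recall = 133/189 = 0.7037
F1 = 2·P·R/(P+R) = 2·TP/(2·TP+FP+FN) = 266/(266+20+56) = 266/342 = 0.7778

0.7778


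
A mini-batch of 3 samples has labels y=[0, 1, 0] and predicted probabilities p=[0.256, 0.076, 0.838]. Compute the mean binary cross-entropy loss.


L[0] = -ln(1-0.256) = -ln(0.744) = 0.2957
L[1] = -ln(0.076) = 2.577
L[2] = -ln(1-0.838) = -ln(0.162) = 1.8202
mean = (0.2957 + 2.577 + 1.8202)/3 = 1.5643

1.5643


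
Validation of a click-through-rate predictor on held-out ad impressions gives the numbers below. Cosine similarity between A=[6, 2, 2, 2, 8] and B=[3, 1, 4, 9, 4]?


A·B = 6·3 + 2·1 + 2·4 + 2·9 + 8·4 = 78
‖A‖ = √112 = 10.583, ‖B‖ = √123 = 11.0905
cos = 78/(√112·√123) = 78/√13776 = 0.6646

0.6646


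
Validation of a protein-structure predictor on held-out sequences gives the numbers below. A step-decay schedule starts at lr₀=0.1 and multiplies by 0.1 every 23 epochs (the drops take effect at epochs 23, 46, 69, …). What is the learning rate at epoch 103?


n_drops = ⌊103/23⌋ = 4
lr = 0.1·0.1^4 = 0.1·0.0001 = 0.00001

0.00001


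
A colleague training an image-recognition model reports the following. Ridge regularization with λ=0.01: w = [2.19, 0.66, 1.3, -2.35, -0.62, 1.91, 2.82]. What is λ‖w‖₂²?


‖w‖₂² = (2.19)² + (0.66)² + (1.3)² + (-2.35)² + (-0.62)² + (1.91)² + (2.82)²
     = 4.7961 + 0.4356 + 1.69 + 5.5225 + 0.3844 + 3.6481 + 7.9524
     = 24.4291
λ·‖w‖₂² = 0.01·24.4291 = 0.244291

0.244291


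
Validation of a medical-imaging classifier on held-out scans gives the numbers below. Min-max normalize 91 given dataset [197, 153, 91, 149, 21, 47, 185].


min=21, max=197
(91-21)/(197-21) = 70/176 = 0.3977

0.3977


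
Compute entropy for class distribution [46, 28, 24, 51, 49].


Probabilities: [46/198, 28/198, 24/198, 51/198, 49/198] ≈ [0.2323, 0.1414, 0.1212, 0.2576, 0.2475]
H = -((46/198)·log₂(46/198) + (28/198)·log₂(28/198) + (24/198)·log₂(24/198) + (51/198)·log₂(51/198) + (49/198)·log₂(49/198))
  = 2.2599 bits

2.2599 bits


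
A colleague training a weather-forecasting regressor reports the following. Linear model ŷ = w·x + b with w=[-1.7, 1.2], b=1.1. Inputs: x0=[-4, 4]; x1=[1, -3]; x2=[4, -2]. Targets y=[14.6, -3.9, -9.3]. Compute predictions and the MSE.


ŷ0 = (-1.7)·(-4) + (1.2)·(4) + 1.1 = 12.7
ŷ1 = (-1.7)·(1) + (1.2)·(-3) + 1.1 = -4.2
ŷ2 = (-1.7)·(4) + (1.2)·(-2) + 1.1 = -8.1
errors² = [3.61, 0.09, 1.44]
MSE = 5.1400/3 = 1.7133

1.7133


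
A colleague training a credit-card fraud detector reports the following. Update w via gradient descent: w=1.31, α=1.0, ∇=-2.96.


w_new = w - α·∇
= 1.31 - 1.0·-2.96
= 1.31 + 2.96
= 4.27

4.27


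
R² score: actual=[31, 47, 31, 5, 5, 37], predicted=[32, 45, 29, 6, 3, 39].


ȳ = 26
SS_res = Σ(y-ŷ)² = 18
SS_tot = Σ(y-ȳ)² = 1494
R² = 1 - SS_res/SS_tot = 1 - 0.012 = 0.988

0.988


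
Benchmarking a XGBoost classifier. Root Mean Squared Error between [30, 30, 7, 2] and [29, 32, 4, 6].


MSE = 30/4 = 7.5
RMSE = √(30/4) = 2.7386

2.7386


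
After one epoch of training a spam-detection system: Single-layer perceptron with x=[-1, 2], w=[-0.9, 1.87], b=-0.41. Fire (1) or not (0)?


z = (-1)·(-0.9) + (2)·(1.87) - 0.41
  = 4.23
step(z) = 1 (z≥0)

1


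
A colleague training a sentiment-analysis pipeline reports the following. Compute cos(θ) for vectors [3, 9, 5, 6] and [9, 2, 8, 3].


A·B = 3·9 + 9·2 + 5·8 + 6·3 = 103
‖A‖ = √151 = 12.2882, ‖B‖ = √158 = 12.5698
cos = 103/(√151·√158) = 103/√23858 = 0.6668

0.6668


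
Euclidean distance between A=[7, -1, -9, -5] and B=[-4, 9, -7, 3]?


d = √((7+ 4)² + (-1-9)² + (-9+ 7)² + (-5-3)²)
  = √(121 + 100 + 4 + 64)
  = √289 = 17.0

17.0


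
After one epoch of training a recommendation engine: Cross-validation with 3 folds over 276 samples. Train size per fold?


Fold size = 276/3 = 92
Training per fold = 276 - 92 = 184

184


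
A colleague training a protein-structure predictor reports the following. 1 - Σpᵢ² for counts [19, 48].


Probabilities: [19/67, 48/67] ≈ [0.2836, 0.7164]
Σpᵢ² = (361 + 2304)/67² = 2665/4489
Gini = 1 - Σpᵢ² = 1 - 2665/4489 = 0.4063

0.4063


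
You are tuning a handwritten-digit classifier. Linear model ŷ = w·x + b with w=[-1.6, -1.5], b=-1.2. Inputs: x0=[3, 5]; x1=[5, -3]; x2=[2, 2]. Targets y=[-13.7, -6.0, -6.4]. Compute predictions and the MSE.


ŷ0 = (-1.6)·(3) + (-1.5)·(5) - 1.2 = -13.5
ŷ1 = (-1.6)·(5) + (-1.5)·(-3) - 1.2 = -4.7
ŷ2 = (-1.6)·(2) + (-1.5)·(2) - 1.2 = -7.4
errors² = [0.04, 1.69, 1.0]
MSE = 2.7300/3 = 0.91

0.91


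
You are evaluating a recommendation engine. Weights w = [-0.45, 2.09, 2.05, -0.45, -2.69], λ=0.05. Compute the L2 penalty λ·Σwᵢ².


‖w‖₂² = (-0.45)² + (2.09)² + (2.05)² + (-0.45)² + (-2.69)²
     = 0.2025 + 4.3681 + 4.2025 + 0.2025 + 7.2361
     = 16.2117
λ·‖w‖₂² = 0.05·16.2117 = 0.810585

0.810585


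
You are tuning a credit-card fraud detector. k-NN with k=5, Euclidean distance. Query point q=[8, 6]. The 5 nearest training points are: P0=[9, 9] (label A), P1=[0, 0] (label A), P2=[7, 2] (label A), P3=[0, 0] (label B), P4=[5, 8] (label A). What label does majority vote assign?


d(q,P0) = 3.1623  (label A)
d(q,P1) = 10.0  (label A)
d(q,P2) = 4.1231  (label A)
d(q,P3) = 10.0  (label B)
d(q,P4) = 3.6056  (label A)
Votes: A=4, B=1
Majority → A

A


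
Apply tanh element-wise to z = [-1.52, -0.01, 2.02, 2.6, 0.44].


tanh(-1.52) = -0.9087
tanh(-0.01) = -0.01
tanh(2.02) = 0.9654
tanh(2.6) = 0.989
tanh(0.44) = 0.4136
result = [-0.9087, -0.01, 0.9654, 0.989, 0.4136]

[-0.9087, -0.01, 0.9654, 0.989, 0.4136]


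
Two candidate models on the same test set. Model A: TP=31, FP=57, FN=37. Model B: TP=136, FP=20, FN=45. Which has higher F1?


Model A: P=31/88=0.3523, R=31/68=0.4559, F1=2PR/(P+R)=2TP/(2TP+FP+FN)=62/156=0.3974
Model B: P=136/156=0.8718, R=136/181=0.7514, F1=2PR/(P+R)=2TP/(2TP+FP+FN)=272/337=0.8071
0.3974 < 0.8071 → Model B

Model B


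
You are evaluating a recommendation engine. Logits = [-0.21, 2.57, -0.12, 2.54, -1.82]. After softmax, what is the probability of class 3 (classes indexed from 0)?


Exponentials: e^-0.21=0.8106, e^2.57=13.0658, e^-0.12=0.8869, e^2.54=12.6797, e^-1.82=0.162
Sum = 27.605
Softmax = [0.0294, 0.4733, 0.0321, 0.4593, 0.0059]
p[3] = 12.6797/27.605 = 0.4593

0.4593


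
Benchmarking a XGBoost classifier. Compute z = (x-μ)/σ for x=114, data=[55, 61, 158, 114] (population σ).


μ = 97, σ = 42.0416
z = (114 - 97)/42.0416 = 0.4044

0.4044


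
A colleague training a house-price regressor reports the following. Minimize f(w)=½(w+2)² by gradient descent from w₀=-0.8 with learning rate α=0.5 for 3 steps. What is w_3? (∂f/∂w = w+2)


step 1: grad = -0.8+2 = 1.2; w = -0.8 - 0.5·(1.2) = -1.4
step 2: grad = -1.4+2 = 0.6; w = -1.4 - 0.5·(0.6) = -1.7
step 3: grad = -1.7+2 = 0.3; w = -1.7 - 0.5·(0.3) = -1.85

-1.85


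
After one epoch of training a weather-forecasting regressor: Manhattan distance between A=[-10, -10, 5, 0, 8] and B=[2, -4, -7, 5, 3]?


d = |-10-2| + |-10+ 4| + |5+ 7| + |0-5| + |8-3|
  = 12 + 6 + 12 + 5 + 5
  = 40

40


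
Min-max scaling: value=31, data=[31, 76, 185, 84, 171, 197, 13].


min=13, max=197
(31-13)/(197-13) = 18/184 = 0.0978

0.0978


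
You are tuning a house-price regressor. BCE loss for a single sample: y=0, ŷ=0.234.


BCE = -[y·ln(p) + (1-y)·ln(1-p)]
= -0 - 1·ln(1-0.234)
= -ln(0.766) = 0.2666

0.2666


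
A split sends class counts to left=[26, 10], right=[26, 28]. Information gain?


Parent = [52, 38], H_parent = 0.9825
H_left = 0.8524 (n=36), H_right = 0.999 (n=54)
H_children = (36/90)·0.8524 + (54/90)·0.999 = 0.9404
IG = 0.9825 - 0.9404 = 0.0421

0.0421


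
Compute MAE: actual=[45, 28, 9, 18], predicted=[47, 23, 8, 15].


Absolute errors: |45-47|=2, |28-23|=5, |9-8|=1, |18-15|=3
Sum = 11
MAE = 11/4 = 11/4

11/4


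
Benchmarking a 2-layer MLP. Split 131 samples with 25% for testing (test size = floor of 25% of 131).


Test = ⌊131·25/100⌋ = 32
Train = 131 - 32 = 99

Train: 99, Test: 32


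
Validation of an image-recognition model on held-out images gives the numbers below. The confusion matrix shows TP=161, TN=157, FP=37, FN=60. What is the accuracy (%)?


Accuracy = (TP+TN)/(TP+TN+FP+FN)
= (161+157)/(415)
= 318/415 = 76.63%

76.63%


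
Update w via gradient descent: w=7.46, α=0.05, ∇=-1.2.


w_new = w - α·∇
= 7.46 - 0.05·-1.2
= 7.46 + 0.06
= 7.52

7.52


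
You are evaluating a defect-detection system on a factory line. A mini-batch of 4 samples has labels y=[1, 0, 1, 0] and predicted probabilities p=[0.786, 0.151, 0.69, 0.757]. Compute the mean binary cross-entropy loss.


L[0] = -ln(0.786) = 0.2408
L[1] = -ln(1-0.151) = -ln(0.849) = 0.1637
L[2] = -ln(0.69) = 0.3711
L[3] = -ln(1-0.757) = -ln(0.243) = 1.4147
mean = (0.2408 + 0.1637 + 0.3711 + 1.4147)/4 = 0.5476

0.5476


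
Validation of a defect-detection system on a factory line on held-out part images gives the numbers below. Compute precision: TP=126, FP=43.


Precision = TP/(TP+FP)
= 126/(126+43)
= 126/169 = 74.56%

74.56%


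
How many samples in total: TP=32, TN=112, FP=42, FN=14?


Total = TP + TN + FP + FN
= 32 + 112 + 42 + 14
= 200
(Predicted positive: 74, predicted negative: 126)

200


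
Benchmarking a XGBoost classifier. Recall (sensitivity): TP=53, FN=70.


Recall = TP/(TP+FN)
= 53/(53+70)
= 53/123 = 43.09%

43.09%


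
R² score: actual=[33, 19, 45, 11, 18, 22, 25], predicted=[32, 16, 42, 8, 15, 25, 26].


ȳ = 24.7143
SS_res = Σ(y-ŷ)² = 47
SS_tot = Σ(y-ȳ)² = 753.43
R² = 1 - SS_res/SS_tot = 1 - 0.0624 = 0.9376

0.9376


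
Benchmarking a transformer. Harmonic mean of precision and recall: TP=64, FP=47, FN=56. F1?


Precision = 64/111 = 0.5766
Recall = 64/120 = 0.5333
F1 = 2·P·R/(P+R) = 2·TP/(2·TP+FP+FN) = 128/(128+47+56) = 128/231 = 0.5541

0.5541


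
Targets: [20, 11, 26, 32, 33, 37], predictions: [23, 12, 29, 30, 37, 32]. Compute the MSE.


Squared errors: (20-23)²=9, (11-12)²=1, (26-29)²=9, (32-30)²=4, (33-37)²=16, (37-32)²=25
Sum = 64
MSE = 64/6 = 32/3

32/3


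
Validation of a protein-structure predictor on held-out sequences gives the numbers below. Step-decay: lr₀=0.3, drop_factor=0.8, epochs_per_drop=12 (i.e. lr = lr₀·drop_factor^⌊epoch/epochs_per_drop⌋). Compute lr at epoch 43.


n_drops = ⌊43/12⌋ = 3
lr = 0.3·0.8^3 = 0.3·0.512 = 0.1536

0.1536


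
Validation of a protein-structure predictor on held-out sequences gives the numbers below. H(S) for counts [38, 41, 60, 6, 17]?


Probabilities: [38/162, 41/162, 60/162, 6/162, 17/162] ≈ [0.2346, 0.2531, 0.3704, 0.037, 0.1049]
H = -((38/162)·log₂(38/162) + (41/162)·log₂(41/162) + (60/162)·log₂(60/162) + (6/162)·log₂(6/162) + (17/162)·log₂(17/162))
  = 2.0405 bits

2.0405 bits


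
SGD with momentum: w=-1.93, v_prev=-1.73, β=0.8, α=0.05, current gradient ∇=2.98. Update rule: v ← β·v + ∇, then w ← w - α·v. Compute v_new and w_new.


v_new = 0.8·-1.73 + 2.98 = -1.384 + 2.98 = 1.596
w_new = -1.93 - 0.05·1.596 = -1.93 - 0.0798 = -2.0098

v_new=1.596, w_new=-2.0098


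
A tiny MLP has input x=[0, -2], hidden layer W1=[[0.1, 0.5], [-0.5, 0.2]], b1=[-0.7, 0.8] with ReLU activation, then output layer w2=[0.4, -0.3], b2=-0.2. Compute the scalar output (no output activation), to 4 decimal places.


z1[0] = (0.1)·(0) + (0.5)·(-2) - 0.7 = -1.7
z1[1] = (-0.5)·(0) + (0.2)·(-2) + 0.8 = 0.4
h = ReLU(z1) = [0.0, 0.4]
output = (0.4)·(0.0) + (-0.3)·(0.4) - 0.2 = -0.32

-0.32


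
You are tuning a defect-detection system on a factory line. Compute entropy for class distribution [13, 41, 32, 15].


Probabilities: [13/101, 41/101, 32/101, 15/101] ≈ [0.1287, 0.4059, 0.3168, 0.1485]
H = -((13/101)·log₂(13/101) + (41/101)·log₂(41/101) + (32/101)·log₂(32/101) + (15/101)·log₂(15/101))
  = 1.8427 bits

1.8427 bits


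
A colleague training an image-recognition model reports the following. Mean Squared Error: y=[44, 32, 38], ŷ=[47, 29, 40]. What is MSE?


Squared errors: (44-47)²=9, (32-29)²=9, (38-40)²=4
Sum = 22
MSE = 22/3 = 22/3

22/3


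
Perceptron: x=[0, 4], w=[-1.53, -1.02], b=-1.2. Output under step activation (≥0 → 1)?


z = (0)·(-1.53) + (4)·(-1.02) - 1.2
  = -5.28
step(z) = 0 (z<0)

0


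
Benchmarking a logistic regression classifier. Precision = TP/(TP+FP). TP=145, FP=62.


Precision = TP/(TP+FP)
= 145/(145+62)
= 145/207 = 70.05%

70.05%


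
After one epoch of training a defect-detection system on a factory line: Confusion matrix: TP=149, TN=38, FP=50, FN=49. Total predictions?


Total = TP + TN + FP + FN
= 149 + 38 + 50 + 49
= 286
(Predicted positive: 199, predicted negative: 87)

286


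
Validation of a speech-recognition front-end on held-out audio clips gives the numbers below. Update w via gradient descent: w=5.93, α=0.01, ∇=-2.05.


w_new = w - α·∇
= 5.93 - 0.01·-2.05
= 5.93 + 0.0205
= 5.9505

5.9505


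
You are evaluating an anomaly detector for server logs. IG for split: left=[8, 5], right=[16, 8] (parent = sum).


Parent = [24, 13], H_parent = 0.9353
H_left = 0.9612 (n=13), H_right = 0.9183 (n=24)
H_children = (13/37)·0.9612 + (24/37)·0.9183 = 0.9334
IG = 0.9353 - 0.9334 = 0.0019

0.0019


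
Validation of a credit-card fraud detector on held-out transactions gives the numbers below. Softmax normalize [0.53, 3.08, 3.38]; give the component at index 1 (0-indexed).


Exponentials: e^0.53=1.6989, e^3.08=21.7584, e^3.38=29.3708
Sum = 52.8281
Softmax = [0.0322, 0.4119, 0.556]
p[1] = 21.7584/52.8281 = 0.4119

0.4119


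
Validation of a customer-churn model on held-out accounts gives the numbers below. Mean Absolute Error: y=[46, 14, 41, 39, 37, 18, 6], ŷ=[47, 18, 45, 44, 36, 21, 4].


Absolute errors: |46-47|=1, |14-18|=4, |41-45|=4, |39-44|=5, |37-36|=1, |18-21|=3, |6-4|=2
Sum = 20
MAE = 20/7 = 20/7

20/7


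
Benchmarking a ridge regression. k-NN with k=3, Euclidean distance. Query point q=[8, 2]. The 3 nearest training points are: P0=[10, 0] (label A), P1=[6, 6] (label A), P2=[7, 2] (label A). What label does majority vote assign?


d(q,P0) = 2.8284  (label A)
d(q,P1) = 4.4721  (label A)
d(q,P2) = 1.0  (label A)
Votes: A=3, B=0
Majority → A

A


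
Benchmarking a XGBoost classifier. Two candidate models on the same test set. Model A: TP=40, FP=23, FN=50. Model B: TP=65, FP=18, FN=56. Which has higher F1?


Model A: P=40/63=0.6349, R=40/90=0.4444, F1=2PR/(P+R)=2TP/(2TP+FP+FN)=80/153=0.5229
Model B: P=65/83=0.7831, R=65/121=0.5372, F1=2PR/(P+R)=2TP/(2TP+FP+FN)=130/204=0.6373
0.5229 < 0.6373 → Model B

Model B


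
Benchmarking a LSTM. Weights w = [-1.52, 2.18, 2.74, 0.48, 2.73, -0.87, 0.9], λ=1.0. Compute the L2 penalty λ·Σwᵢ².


‖w‖₂² = (-1.52)² + (2.18)² + (2.74)² + (0.48)² + (2.73)² + (-0.87)² + (0.9)²
     = 2.3104 + 4.7524 + 7.5076 + 0.2304 + 7.4529 + 0.7569 + 0.81
     = 23.8206
λ·‖w‖₂² = 1.0·23.8206 = 23.8206

23.8206


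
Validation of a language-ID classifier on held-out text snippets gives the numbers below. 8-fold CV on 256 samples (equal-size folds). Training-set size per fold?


Fold size = 256/8 = 32
Training per fold = 256 - 32 = 224

224


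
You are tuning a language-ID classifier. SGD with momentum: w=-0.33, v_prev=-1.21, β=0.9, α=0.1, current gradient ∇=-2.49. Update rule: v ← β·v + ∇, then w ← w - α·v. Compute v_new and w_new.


v_new = 0.9·-1.21 - 2.49 = -1.089 - 2.49 = -3.579
w_new = -0.33 - 0.1·-3.579 = -0.33 + 0.3579 = 0.0279

v_new=-3.579, w_new=0.0279


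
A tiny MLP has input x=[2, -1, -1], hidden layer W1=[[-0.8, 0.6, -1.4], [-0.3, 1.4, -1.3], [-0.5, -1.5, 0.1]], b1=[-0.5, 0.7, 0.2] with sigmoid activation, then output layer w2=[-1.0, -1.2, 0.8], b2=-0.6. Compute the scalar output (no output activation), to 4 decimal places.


z1[0] = (-0.8)·(2) + (0.6)·(-1) + (-1.4)·(-1) - 0.5 = -1.3
z1[1] = (-0.3)·(2) + (1.4)·(-1) + (-1.3)·(-1) + 0.7 = 0.0
z1[2] = (-0.5)·(2) + (-1.5)·(-1) + (0.1)·(-1) + 0.2 = 0.6
h = sigmoid(z1) = [0.2142, 0.5, 0.6457]
output = (-1.0)·(0.2142) + (-1.2)·(0.5) + (0.8)·(0.6457) - 0.6 = -0.8976

-0.8976


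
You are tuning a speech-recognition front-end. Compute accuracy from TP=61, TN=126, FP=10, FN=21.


Accuracy = (TP+TN)/(TP+TN+FP+FN)
= (61+126)/(218)
= 187/218 = 85.78%

85.78%


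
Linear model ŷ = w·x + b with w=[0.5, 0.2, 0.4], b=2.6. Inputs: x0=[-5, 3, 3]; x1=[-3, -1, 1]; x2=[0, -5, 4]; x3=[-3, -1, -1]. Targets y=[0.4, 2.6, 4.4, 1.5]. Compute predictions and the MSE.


ŷ0 = (0.5)·(-5) + (0.2)·(3) + (0.4)·(3) + 2.6 = 1.9
ŷ1 = (0.5)·(-3) + (0.2)·(-1) + (0.4)·(1) + 2.6 = 1.3
ŷ2 = (0.5)·(0) + (0.2)·(-5) + (0.4)·(4) + 2.6 = 3.2
ŷ3 = (0.5)·(-3) + (0.2)·(-1) + (0.4)·(-1) + 2.6 = 0.5
errors² = [2.25, 1.69, 1.44, 1.0]
MSE = 6.3800/4 = 1.595

1.595


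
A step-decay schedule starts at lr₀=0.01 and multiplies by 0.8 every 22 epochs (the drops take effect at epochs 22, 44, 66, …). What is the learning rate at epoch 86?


n_drops = ⌊86/22⌋ = 3
lr = 0.01·0.8^3 = 0.01·0.512 = 0.00512

0.00512


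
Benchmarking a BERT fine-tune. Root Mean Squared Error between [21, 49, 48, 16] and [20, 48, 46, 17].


MSE = 7/4 = 1.75
RMSE = √(7/4) = 1.3229

1.3229


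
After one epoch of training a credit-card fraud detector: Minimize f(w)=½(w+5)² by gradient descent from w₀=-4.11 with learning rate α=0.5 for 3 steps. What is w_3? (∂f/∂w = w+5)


step 1: grad = -4.11+5 = 0.89; w = -4.11 - 0.5·(0.89) = -4.555
step 2: grad = -4.555+5 = 0.445; w = -4.555 - 0.5·(0.445) = -4.7775
step 3: grad = -4.7775+5 = 0.2225; w = -4.7775 - 0.5·(0.2225) = -4.88875

-4.88875


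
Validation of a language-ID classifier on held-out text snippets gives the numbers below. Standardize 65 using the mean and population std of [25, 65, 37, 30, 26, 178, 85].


μ = 63.7143, σ = 51.1125
z = (65 - 63.7143)/51.1125 = 0.0252

0.0252


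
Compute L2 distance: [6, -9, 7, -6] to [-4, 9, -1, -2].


d = √((6+ 4)² + (-9-9)² + (7+ 1)² + (-6+ 2)²)
  = √(100 + 324 + 64 + 16)
  = √504 = 22.4499

22.4499


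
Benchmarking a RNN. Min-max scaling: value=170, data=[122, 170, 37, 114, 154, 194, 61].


min=37, max=194
(170-37)/(194-37) = 133/157 = 0.8471

0.8471


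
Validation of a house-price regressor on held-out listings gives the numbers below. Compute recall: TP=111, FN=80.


Recall = TP/(TP+FN)
= 111/(111+80)
= 111/191 = 58.12%

58.12%


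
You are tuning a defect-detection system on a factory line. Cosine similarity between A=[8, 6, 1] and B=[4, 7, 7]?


A·B = 8·4 + 6·7 + 1·7 = 81
‖A‖ = √101 = 10.0499, ‖B‖ = √114 = 10.6771
cos = 81/(√101·√114) = 81/√11514 = 0.7549

0.7549


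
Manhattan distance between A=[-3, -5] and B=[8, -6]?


d = |-3-8| + |-5+ 6|
  = 11 + 1
  = 12

12


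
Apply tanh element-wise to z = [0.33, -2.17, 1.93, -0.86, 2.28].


tanh(0.33) = 0.3185
tanh(-2.17) = -0.9743
tanh(1.93) = 0.9587
tanh(-0.86) = -0.6963
tanh(2.28) = 0.9793
result = [0.3185, -0.9743, 0.9587, -0.6963, 0.9793]

[0.3185, -0.9743, 0.9587, -0.6963, 0.9793]


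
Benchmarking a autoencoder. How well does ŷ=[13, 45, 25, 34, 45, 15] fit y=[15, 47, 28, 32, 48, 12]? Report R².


ȳ = 30.3333
SS_res = Σ(y-ŷ)² = 39
SS_tot = Σ(y-ȳ)² = 1169.33
R² = 1 - SS_res/SS_tot = 1 - 0.0334 = 0.9666

0.9666


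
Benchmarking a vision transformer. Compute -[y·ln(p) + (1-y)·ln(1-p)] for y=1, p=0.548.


BCE = -[y·ln(p) + (1-y)·ln(1-p)]
= -1·ln(0.548) - 0
= -ln(0.548) = 0.6015

0.6015


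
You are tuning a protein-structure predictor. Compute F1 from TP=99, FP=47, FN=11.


Precision = 99/146 = 0.6781
Recall = 99/110 = 0.9
F1 = 2·P·R/(P+R) = 2·TP/(2·TP+FP+FN) = 198/(198+47+11) = 198/256 = 0.7734

0.7734


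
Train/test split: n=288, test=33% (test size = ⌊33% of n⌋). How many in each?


Test = ⌊288·33/100⌋ = 95
Train = 288 - 95 = 193

Train: 193, Test: 95


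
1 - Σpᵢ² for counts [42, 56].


Probabilities: [42/98, 56/98] ≈ [0.4286, 0.5714]
Σpᵢ² = (1764 + 3136)/98² = 4900/9604
Gini = 1 - Σpᵢ² = 1 - 4900/9604 = 0.4898

0.4898


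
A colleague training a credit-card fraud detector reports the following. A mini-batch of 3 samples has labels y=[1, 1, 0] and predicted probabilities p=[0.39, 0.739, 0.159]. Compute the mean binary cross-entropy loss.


L[0] = -ln(0.39) = 0.9416
L[1] = -ln(0.739) = 0.3025
L[2] = -ln(1-0.159) = -ln(0.841) = 0.1732
mean = (0.9416 + 0.3025 + 0.1732)/3 = 0.4724

0.4724


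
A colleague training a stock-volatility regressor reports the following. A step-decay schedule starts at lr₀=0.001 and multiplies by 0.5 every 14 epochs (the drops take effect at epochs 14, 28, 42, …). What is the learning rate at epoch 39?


n_drops = ⌊39/14⌋ = 2
lr = 0.001·0.5^2 = 0.001·0.25 = 0.00025

0.00025


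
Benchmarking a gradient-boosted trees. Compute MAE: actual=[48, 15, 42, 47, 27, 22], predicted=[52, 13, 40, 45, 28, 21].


Absolute errors: |48-52|=4, |15-13|=2, |42-40|=2, |47-45|=2, |27-28|=1, |22-21|=1
Sum = 12
MAE = 12/6 = 2

2


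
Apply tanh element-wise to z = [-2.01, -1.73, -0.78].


tanh(-2.01) = -0.9647
tanh(-1.73) = -0.9391
tanh(-0.78) = -0.6527
result = [-0.9647, -0.9391, -0.6527]

[-0.9647, -0.9391, -0.6527]


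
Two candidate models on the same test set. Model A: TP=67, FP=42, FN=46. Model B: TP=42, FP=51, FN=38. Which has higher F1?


Model A: P=67/109=0.6147, R=67/113=0.5929, F1=2PR/(P+R)=2TP/(2TP+FP+FN)=134/222=0.6036
Model B: P=42/93=0.4516, R=42/80=0.525, F1=2PR/(P+R)=2TP/(2TP+FP+FN)=84/173=0.4855
0.6036 > 0.4855 → Model A

Model A


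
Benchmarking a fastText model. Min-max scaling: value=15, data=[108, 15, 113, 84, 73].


min=15, max=113
(15-15)/(113-15) = 0/98 = 0.0

0.0


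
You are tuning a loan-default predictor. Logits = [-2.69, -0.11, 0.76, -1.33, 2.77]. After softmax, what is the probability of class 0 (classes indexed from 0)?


Exponentials: e^-2.69=0.0679, e^-0.11=0.8958, e^0.76=2.1383, e^-1.33=0.2645, e^2.77=15.9586
Sum = 19.3251
Softmax = [0.0035, 0.0464, 0.1106, 0.0137, 0.8258]
p[0] = 0.0679/19.3251 = 0.0035

0.0035


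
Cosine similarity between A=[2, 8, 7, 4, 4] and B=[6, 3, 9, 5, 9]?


A·B = 2·6 + 8·3 + 7·9 + 4·5 + 4·9 = 155
‖A‖ = √149 = 12.2066, ‖B‖ = √232 = 15.2315
cos = 155/(√149·√232) = 155/√34568 = 0.8337

0.8337


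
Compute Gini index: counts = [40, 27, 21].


Probabilities: [40/88, 27/88, 21/88] ≈ [0.4545, 0.3068, 0.2386]
Σpᵢ² = (1600 + 729 + 441)/88² = 2770/7744
Gini = 1 - Σpᵢ² = 1 - 2770/7744 = 0.6423

0.6423


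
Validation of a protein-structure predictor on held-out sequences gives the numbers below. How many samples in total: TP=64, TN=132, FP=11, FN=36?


Total = TP + TN + FP + FN
= 64 + 132 + 11 + 36
= 243
(Predicted positive: 75, predicted negative: 168)

243


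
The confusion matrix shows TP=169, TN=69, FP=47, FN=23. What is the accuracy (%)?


Accuracy = (TP+TN)/(TP+TN+FP+FN)
= (169+69)/(308)
= 238/308 = 77.27%

77.27%


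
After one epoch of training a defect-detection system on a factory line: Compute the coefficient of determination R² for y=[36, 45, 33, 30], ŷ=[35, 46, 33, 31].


ȳ = 36
SS_res = Σ(y-ŷ)² = 3
SS_tot = Σ(y-ȳ)² = 126
R² = 1 - SS_res/SS_tot = 1 - 0.0238 = 0.9762

0.9762


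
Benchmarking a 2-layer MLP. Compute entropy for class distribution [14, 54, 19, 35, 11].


Probabilities: [14/133, 54/133, 19/133, 35/133, 11/133] ≈ [0.1053, 0.406, 0.1429, 0.2632, 0.0827]
H = -((14/133)·log₂(14/133) + (54/133)·log₂(54/133) + (19/133)·log₂(19/133) + (35/133)·log₂(35/133) + (11/133)·log₂(11/133))
  = 2.0752 bits

2.0752 bits


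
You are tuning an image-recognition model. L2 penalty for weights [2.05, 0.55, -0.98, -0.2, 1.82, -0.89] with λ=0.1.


‖w‖₂² = (2.05)² + (0.55)² + (-0.98)² + (-0.2)² + (1.82)² + (-0.89)²
     = 4.2025 + 0.3025 + 0.9604 + 0.04 + 3.3124 + 0.7921
     = 9.6099
λ·‖w‖₂² = 0.1·9.6099 = 0.96099

0.96099


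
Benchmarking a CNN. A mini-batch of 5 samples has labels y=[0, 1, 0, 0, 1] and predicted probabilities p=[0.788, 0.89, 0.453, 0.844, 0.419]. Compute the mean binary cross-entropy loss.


L[0] = -ln(1-0.788) = -ln(0.212) = 1.5512
L[1] = -ln(0.89) = 0.1165
L[2] = -ln(1-0.453) = -ln(0.547) = 0.6033
L[3] = -ln(1-0.844) = -ln(0.156) = 1.8579
L[4] = -ln(0.419) = 0.8699
mean = (1.5512 + 0.1165 + 0.6033 + 1.8579 + 0.8699)/5 = 0.9998

0.9998


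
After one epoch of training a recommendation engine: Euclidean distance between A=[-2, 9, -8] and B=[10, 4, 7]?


d = √((-2-10)² + (9-4)² + (-8-7)²)
  = √(144 + 25 + 225)
  = √394 = 19.8494

19.8494


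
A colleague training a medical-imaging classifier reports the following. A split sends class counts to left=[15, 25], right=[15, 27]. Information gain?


Parent = [30, 52], H_parent = 0.9474
H_left = 0.9544 (n=40), H_right = 0.9403 (n=42)
H_children = (40/82)·0.9544 + (42/82)·0.9403 = 0.9472
IG = 0.9474 - 0.9472 = 0.0002

0.0002


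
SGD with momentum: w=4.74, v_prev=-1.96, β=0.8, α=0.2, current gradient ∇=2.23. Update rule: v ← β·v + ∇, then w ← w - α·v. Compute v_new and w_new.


v_new = 0.8·-1.96 + 2.23 = -1.568 + 2.23 = 0.662
w_new = 4.74 - 0.2·0.662 = 4.74 - 0.1324 = 4.6076

v_new=0.662, w_new=4.6076


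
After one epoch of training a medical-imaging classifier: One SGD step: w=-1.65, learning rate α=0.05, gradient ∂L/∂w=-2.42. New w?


w_new = w - α·∇
= -1.65 - 0.05·-2.42
= -1.65 + 0.121
= -1.529

-1.529


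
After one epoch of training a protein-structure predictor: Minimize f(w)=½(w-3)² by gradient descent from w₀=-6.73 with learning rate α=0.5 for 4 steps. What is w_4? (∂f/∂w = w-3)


step 1: grad = -6.73-3 = -9.73; w = -6.73 - 0.5·(-9.73) = -1.865
step 2: grad = -1.865-3 = -4.865; w = -1.865 - 0.5·(-4.865) = 0.5675
step 3: grad = 0.5675-3 = -2.4325; w = 0.5675 - 0.5·(-2.4325) = 1.78375
step 4: grad = 1.78375-3 = -1.21625; w = 1.78375 - 0.5·(-1.21625) = 2.391875

2.391875


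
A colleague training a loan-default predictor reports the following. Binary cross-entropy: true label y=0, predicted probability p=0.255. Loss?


BCE = -[y·ln(p) + (1-y)·ln(1-p)]
= -0 - 1·ln(1-0.255)
= -ln(0.745) = 0.2944

0.2944
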